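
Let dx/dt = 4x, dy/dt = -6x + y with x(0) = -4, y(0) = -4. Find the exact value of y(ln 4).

A = [[4,0],[-6,1]]; eigenvalues λ = 1, 4.
Eigenvectors: (0,1) for λ=1, (1,-2) for λ=4.
From the initial condition, c_1 = -12, c_2 = -4.
y(ln 4) = (-12)(4^1)(1) + (-4)(4^4)(-2) = 2000.

2000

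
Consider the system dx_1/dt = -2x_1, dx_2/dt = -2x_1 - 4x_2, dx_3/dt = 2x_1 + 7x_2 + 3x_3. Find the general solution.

x_1(t) = C_2e^(-2t), x_2(t) = C_1e^(-4t) - C_2e^(-2t), x_3(t) = -C_1e^(-4t) + C_2e^(-2t) + C_3e^(3t)

Coefficient matrix A = [[-2, 0, 0], [-2, -4, 0], [2, 7, 3]].
det(A - λI) = 0 gives eigenvalues λ = -4, -2, 3.
For λ=-4: eigenvector (0,1,-1).
For λ=-2: eigenvector (1,-1,1).
For λ=3: eigenvector (0,0,1).
General solution: C_1e^(-4t)(0,1,-1) + C_2e^(-2t)(1,-1,1) + C_3e^(3t)(0,0,1).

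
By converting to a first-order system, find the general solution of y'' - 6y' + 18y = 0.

Let x_1 = y, x_2 = y'. Then x_1' = x_2 and x_2' = -18x_1 + 6x_2.
A = [[0,1],[-18,6]]; det(A-λI) = λ^2 - 6λ + 18.
Eigenvalues λ = 3 ± 3i.

y(t) = C_1e^(3t)cos(3t) + C_2e^(3t)sin(3t)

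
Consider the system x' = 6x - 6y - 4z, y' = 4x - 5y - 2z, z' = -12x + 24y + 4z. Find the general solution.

x(t) = c_1e^(-2t) + 2c_2e^(3t) - 4c_3e^(4t), y(t) = c_2e^(3t) - 2c_3e^(4t), z(t) = 2c_1e^(-2t) + c_3e^(4t)

Coefficient matrix A = [[6, -6, -4], [4, -5, -2], [-12, 24, 4]].
det(A - λI) = 0 gives eigenvalues λ = -2, 3, 4.
For λ=-2: eigenvector (1,0,2).
For λ=3: eigenvector (2,1,0).
For λ=4: eigenvector (-4,-2,1).
General solution: c_1e^(-2t)(1,0,2) + c_2e^(3t)(2,1,0) + c_3e^(4t)(-4,-2,1).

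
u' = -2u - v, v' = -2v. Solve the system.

u(t) = c_1e^(-2t) + c_2te^(-2t) + c_2e^(-2t), v(t) = -c_2e^(-2t)

Coefficient matrix A = [[-2, -1], [0, -2]].
Characteristic polynomial det(A - λI) = λ^2 + 4λ + 4 = 0.
Single eigenvalue λ = -2 with algebraic multiplicity 2.
Eigenvector v = (1,0); generalized eigenvector w with (A-λI)w=v is (1,-1).
General solution: e^(-2t)[c_1·v + c_2·(t·v + w)].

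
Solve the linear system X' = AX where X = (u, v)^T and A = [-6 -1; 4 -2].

Coefficient matrix A = [[-6, -1], [4, -2]].
Characteristic polynomial det(A - λI) = λ^2 + 8λ + 16 = 0.
Single eigenvalue λ = -4 with algebraic multiplicity 2.
Eigenvector v = (1,-2); generalized eigenvector w with (A-λI)w=v is (-2,3).
General solution: e^(-4t)[K_1·v + K_2·(t·v + w)].

u(t) = K_1e^(-4t) + K_2te^(-4t) - 2K_2e^(-4t), v(t) = -2K_1e^(-4t) - 2K_2te^(-4t) + 3K_2e^(-4t)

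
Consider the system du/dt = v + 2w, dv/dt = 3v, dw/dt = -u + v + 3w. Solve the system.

Coefficient matrix A = [[0, 1, 2], [0, 3, 0], [-1, 1, 3]].
det(A - λI) = 0 gives eigenvalues λ = 2, 3, 1.
For λ=2: eigenvector (1,0,1).
For λ=3: eigenvector (1,1,1).
For λ=1: eigenvector (-2,0,-1).
General solution: c_1e^(2t)(1,0,1) + c_2e^(3t)(1,1,1) + c_3e^(t)(-2,0,-1).

u(t) = c_1e^(2t) + c_2e^(3t) - 2c_3e^(t), v(t) = c_2e^(3t), w(t) = c_1e^(2t) + c_2e^(3t) - c_3e^(t)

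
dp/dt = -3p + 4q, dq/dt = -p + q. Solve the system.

Coefficient matrix A = [[-3, 4], [-1, 1]].
Characteristic polynomial det(A - λI) = λ^2 + 2λ + 1 = 0.
Single eigenvalue λ = -1 with algebraic multiplicity 2.
Eigenvector v = (2,1); generalized eigenvector w with (A-λI)w=v is (-3,-1).
General solution: e^(-t)[K_1·v + K_2·(t·v + w)].

p(t) = 2K_1e^(-t) + 2K_2te^(-t) - 3K_2e^(-t), q(t) = K_1e^(-t) + K_2te^(-t) - K_2e^(-t)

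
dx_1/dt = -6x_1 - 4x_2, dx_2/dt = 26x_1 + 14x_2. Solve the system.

x_1(t) = K_1e^(4t)sin(2t) + K_1e^(4t)cos(2t) + K_2e^(4t)sin(2t) - K_2e^(4t)cos(2t), x_2(t) = -2K_1e^(4t)sin(2t) - 3K_1e^(4t)cos(2t) - 3K_2e^(4t)sin(2t) + 2K_2e^(4t)cos(2t)

Coefficient matrix A = [[-6, -4], [26, 14]].
Characteristic polynomial det(A - λI) = λ^2 - 8λ + 20 = 0.
Eigenvalues λ = 4 ± 2i (complex conjugate pair).
For λ=4+2i: an eigenvector is (1,-3) - i(1,-2) = (1 - i, -3 + 2i).
A real fundamental pair from Re and Im of e^((4+2i)t)v: X_1 = e^(4t)(cos(2t)·(1,-3) + sin(2t)·(1,-2)), X_2 = e^(4t)(sin(2t)·(1,-3) - cos(2t)·(1,-2)).
General solution: K_1X_1 + K_2X_2.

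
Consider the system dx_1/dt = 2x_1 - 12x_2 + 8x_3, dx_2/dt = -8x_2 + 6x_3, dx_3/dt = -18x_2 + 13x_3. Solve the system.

Coefficient matrix A = [[2, -12, 8], [0, -8, 6], [0, -18, 13]].
det(A - λI) = 0 gives eigenvalues λ = 2, 4, 1.
For λ=2: eigenvector (1,0,0).
For λ=4: eigenvector (2,1,2).
For λ=1: eigenvector (0,-2,-3).
General solution: c_1e^(2t)(1,0,0) + c_2e^(4t)(2,1,2) + c_3e^(t)(0,-2,-3).

x_1(t) = c_1e^(2t) + 2c_2e^(4t), x_2(t) = c_2e^(4t) - 2c_3e^(t), x_3(t) = 2c_2e^(4t) - 3c_3e^(t)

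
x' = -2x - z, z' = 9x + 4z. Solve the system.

x(t) = K_1e^(t) + K_2te^(t), z(t) = -3K_1e^(t) - 3K_2te^(t) - K_2e^(t)

Coefficient matrix A = [[-2, -1], [9, 4]].
Characteristic polynomial det(A - λI) = λ^2 - 2λ + 1 = 0.
Single eigenvalue λ = 1 with algebraic multiplicity 2.
Eigenvector v = (1,-3); generalized eigenvector w with (A-λI)w=v is (0,-1).
General solution: e^(t)[K_1·v + K_2·(t·v + w)].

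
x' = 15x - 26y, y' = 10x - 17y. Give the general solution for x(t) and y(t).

x(t) = -2K_1e^(-t)sin(2t) + 3K_1e^(-t)cos(2t) + 3K_2e^(-t)sin(2t) + 2K_2e^(-t)cos(2t), y(t) = -K_1e^(-t)sin(2t) + 2K_1e^(-t)cos(2t) + 2K_2e^(-t)sin(2t) + K_2e^(-t)cos(2t)

Coefficient matrix A = [[15, -26], [10, -17]].
Characteristic polynomial det(A - λI) = λ^2 + 2λ + 5 = 0.
Eigenvalues λ = -1 ± 2i (complex conjugate pair).
For λ=-1+2i: an eigenvector is (3,2) - i(-2,-1) = (3 + 2i, 2 + i).
A real fundamental pair from Re and Im of e^((-1+2i)t)v: X_1 = e^(-t)(cos(2t)·(3,2) + sin(2t)·(-2,-1)), X_2 = e^(-t)(sin(2t)·(3,2) - cos(2t)·(-2,-1)).
General solution: K_1X_1 + K_2X_2.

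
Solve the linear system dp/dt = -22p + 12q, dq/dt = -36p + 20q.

p(t) = -2K_1e^(-4t) + K_2e^(2t), q(t) = -3K_1e^(-4t) + 2K_2e^(2t)

Coefficient matrix A = [[-22, 12], [-36, 20]].
Characteristic polynomial det(A - λI) = λ^2 + 2λ - 8 = 0.
Eigenvalues λ = -4, 2.
For λ=-4: (A-λI) row 1 is [-18, 12], so an eigenvector is (-2, -3).
For λ=2: (A-λI) row 1 is [-24, 12], so an eigenvector is (1, 2).
General solution: K_1e^(-4t)(-2,-3) + K_2e^(2t)(1,2).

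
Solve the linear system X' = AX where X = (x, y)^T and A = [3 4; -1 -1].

x(t) = 2c_1e^(t) + 2c_2te^(t) - c_2e^(t), y(t) = -c_1e^(t) - c_2te^(t) + c_2e^(t)

Coefficient matrix A = [[3, 4], [-1, -1]].
Characteristic polynomial det(A - λI) = λ^2 - 2λ + 1 = 0.
Single eigenvalue λ = 1 with algebraic multiplicity 2.
Eigenvector v = (2,-1); generalized eigenvector w with (A-λI)w=v is (-1,1).
General solution: e^(t)[c_1·v + c_2·(t·v + w)].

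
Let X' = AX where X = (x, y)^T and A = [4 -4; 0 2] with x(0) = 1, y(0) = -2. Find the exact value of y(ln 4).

-32

A = [[4,-4],[0,2]]; eigenvalues λ = 2, 4.
Eigenvectors: (-2,-1) for λ=2, (1,0) for λ=4.
From the initial condition, c_1 = 2, c_2 = 5.
y(ln 4) = (2)(4^2)(-1) + (5)(4^4)(0) = -32.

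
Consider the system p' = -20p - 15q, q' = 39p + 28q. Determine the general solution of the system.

p(t) = -C_1e^(4t)sin(3t) + 2C_1e^(4t)cos(3t) + 2C_2e^(4t)sin(3t) + C_2e^(4t)cos(3t), q(t) = 2C_1e^(4t)sin(3t) - 3C_1e^(4t)cos(3t) - 3C_2e^(4t)sin(3t) - 2C_2e^(4t)cos(3t)

Coefficient matrix A = [[-20, -15], [39, 28]].
Characteristic polynomial det(A - λI) = λ^2 - 8λ + 25 = 0.
Eigenvalues λ = 4 ± 3i (complex conjugate pair).
For λ=4+3i: an eigenvector is (2,-3) - i(-1,2) = (2 + i, -3 - 2i).
A real fundamental pair from Re and Im of e^((4+3i)t)v: X_1 = e^(4t)(cos(3t)·(2,-3) + sin(3t)·(-1,2)), X_2 = e^(4t)(sin(3t)·(2,-3) - cos(3t)·(-1,2)).
General solution: C_1X_1 + C_2X_2.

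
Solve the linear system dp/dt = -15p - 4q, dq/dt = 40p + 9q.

p(t) = -C_1e^(-3t)sin(4t) + C_2e^(-3t)cos(4t), q(t) = 3C_1e^(-3t)sin(4t) + C_1e^(-3t)cos(4t) + C_2e^(-3t)sin(4t) - 3C_2e^(-3t)cos(4t)

Coefficient matrix A = [[-15, -4], [40, 9]].
Characteristic polynomial det(A - λI) = λ^2 + 6λ + 25 = 0.
Eigenvalues λ = -3 ± 4i (complex conjugate pair).
For λ=-3+4i: an eigenvector is (0,1) - i(-1,3) = (0 + i, 1 - 3i).
A real fundamental pair from Re and Im of e^((-3+4i)t)v: X_1 = e^(-3t)(cos(4t)·(0,1) + sin(4t)·(-1,3)), X_2 = e^(-3t)(sin(4t)·(0,1) - cos(4t)·(-1,3)).
General solution: C_1X_1 + C_2X_2.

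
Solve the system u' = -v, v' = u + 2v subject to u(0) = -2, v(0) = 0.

Coefficient matrix A = [[0, -1], [1, 2]].
Characteristic polynomial det(A - λI) = λ^2 - 2λ + 1 = 0.
Single eigenvalue λ = 1 with algebraic multiplicity 2.
Eigenvector v = (-1,1); generalized eigenvector w with (A-λI)w=v is (3,-2).
General solution: e^(t)[K_1·v + K_2·(t·v + w)].
Applying u(0)=-2, v(0)=0 gives K_1=-4, K_2=-2.

u(t) = 2te^(t) - 2e^(t), v(t) = -2te^(t)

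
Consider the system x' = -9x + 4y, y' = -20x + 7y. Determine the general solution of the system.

Coefficient matrix A = [[-9, 4], [-20, 7]].
Characteristic polynomial det(A - λI) = λ^2 + 2λ + 17 = 0.
Eigenvalues λ = -1 ± 4i (complex conjugate pair).
For λ=-1+4i: an eigenvector is (0,-1) - i(-1,-2) = (0 + i, -1 + 2i).
A real fundamental pair from Re and Im of e^((-1+4i)t)v: X_1 = e^(-t)(cos(4t)·(0,-1) + sin(4t)·(-1,-2)), X_2 = e^(-t)(sin(4t)·(0,-1) - cos(4t)·(-1,-2)).
General solution: c_1X_1 + c_2X_2.

x(t) = -c_1e^(-t)sin(4t) + c_2e^(-t)cos(4t), y(t) = -2c_1e^(-t)sin(4t) - c_1e^(-t)cos(4t) - c_2e^(-t)sin(4t) + 2c_2e^(-t)cos(4t)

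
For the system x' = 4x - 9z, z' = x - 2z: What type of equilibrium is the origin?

unstable improper node

A = [[4,-9],[1,-2]]; det(A-λI) = λ^2 - 2λ + 1.
repeated λ = 1 with a single eigenvector.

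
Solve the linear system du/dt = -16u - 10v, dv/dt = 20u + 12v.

Coefficient matrix A = [[-16, -10], [20, 12]].
Characteristic polynomial det(A - λI) = λ^2 + 4λ + 8 = 0.
Eigenvalues λ = -2 ± 2i (complex conjugate pair).
For λ=-2+2i: an eigenvector is (-2,3) - i(-1,1) = (-2 + i, 3 - i).
A real fundamental pair from Re and Im of e^((-2+2i)t)v: X_1 = e^(-2t)(cos(2t)·(-2,3) + sin(2t)·(-1,1)), X_2 = e^(-2t)(sin(2t)·(-2,3) - cos(2t)·(-1,1)).
General solution: c_1X_1 + c_2X_2.

u(t) = -c_1e^(-2t)sin(2t) - 2c_1e^(-2t)cos(2t) - 2c_2e^(-2t)sin(2t) + c_2e^(-2t)cos(2t), v(t) = c_1e^(-2t)sin(2t) + 3c_1e^(-2t)cos(2t) + 3c_2e^(-2t)sin(2t) - c_2e^(-2t)cos(2t)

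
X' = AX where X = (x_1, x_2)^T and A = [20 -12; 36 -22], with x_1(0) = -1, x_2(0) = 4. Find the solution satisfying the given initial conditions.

Coefficient matrix A = [[20, -12], [36, -22]].
Characteristic polynomial det(A - λI) = λ^2 + 2λ - 8 = 0.
Eigenvalues λ = -4, 2.
For λ=-4: (A-λI) row 1 is [24, -12], so an eigenvector is (1, 2).
For λ=2: (A-λI) row 1 is [18, -12], so an eigenvector is (2, 3).
General solution: c_1e^(-4t)(1,2) + c_2e^(2t)(2,3).
Applying x_1(0)=-1, x_2(0)=4 gives c_1=11, c_2=-6.

x_1(t) = -12e^(2t) + 11e^(-4t), x_2(t) = -18e^(2t) + 22e^(-4t)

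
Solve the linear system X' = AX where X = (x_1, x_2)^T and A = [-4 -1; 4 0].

Coefficient matrix A = [[-4, -1], [4, 0]].
Characteristic polynomial det(A - λI) = λ^2 + 4λ + 4 = 0.
Single eigenvalue λ = -2 with algebraic multiplicity 2.
Eigenvector v = (-1,2); generalized eigenvector w with (A-λI)w=v is (2,-3).
General solution: e^(-2t)[C_1·v + C_2·(t·v + w)].

x_1(t) = -C_1e^(-2t) - C_2te^(-2t) + 2C_2e^(-2t), x_2(t) = 2C_1e^(-2t) + 2C_2te^(-2t) - 3C_2e^(-2t)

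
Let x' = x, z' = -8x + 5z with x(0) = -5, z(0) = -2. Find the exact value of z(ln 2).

A = [[1,0],[-8,5]]; eigenvalues λ = 1, 5.
Eigenvectors: (-1,-2) for λ=1, (0,-1) for λ=5.
From the initial condition, c_1 = 5, c_2 = -8.
z(ln 2) = (5)(2^1)(-2) + (-8)(2^5)(-1) = 236.

236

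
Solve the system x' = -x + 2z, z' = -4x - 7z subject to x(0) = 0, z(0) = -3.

x(t) = -3e^(-3t) + 3e^(-5t), z(t) = 3e^(-3t) - 6e^(-5t)

Coefficient matrix A = [[-1, 2], [-4, -7]].
Characteristic polynomial det(A - λI) = λ^2 + 8λ + 15 = 0.
Eigenvalues λ = -5, -3.
For λ=-5: (A-λI) row 1 is [4, 2], so an eigenvector is (1, -2).
For λ=-3: (A-λI) row 1 is [2, 2], so an eigenvector is (-1, 1).
General solution: c_1e^(-5t)(1,-2) + c_2e^(-3t)(-1,1).
Applying x(0)=0, z(0)=-3 gives c_1=3, c_2=3.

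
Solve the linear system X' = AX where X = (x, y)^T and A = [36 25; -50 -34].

x(t) = K_1e^(t)sin(5t) - 2K_1e^(t)cos(5t) - 2K_2e^(t)sin(5t) - K_2e^(t)cos(5t), y(t) = -K_1e^(t)sin(5t) + 3K_1e^(t)cos(5t) + 3K_2e^(t)sin(5t) + K_2e^(t)cos(5t)

Coefficient matrix A = [[36, 25], [-50, -34]].
Characteristic polynomial det(A - λI) = λ^2 - 2λ + 26 = 0.
Eigenvalues λ = 1 ± 5i (complex conjugate pair).
For λ=1+5i: an eigenvector is (-2,3) - i(1,-1) = (-2 - i, 3 + i).
A real fundamental pair from Re and Im of e^((1+5i)t)v: X_1 = e^(t)(cos(5t)·(-2,3) + sin(5t)·(1,-1)), X_2 = e^(t)(sin(5t)·(-2,3) - cos(5t)·(1,-1)).
General solution: K_1X_1 + K_2X_2.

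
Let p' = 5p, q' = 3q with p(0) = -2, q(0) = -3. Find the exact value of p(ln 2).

-64

A = [[5,0],[0,3]]; eigenvalues λ = 3, 5.
Eigenvectors: (0,1) for λ=3, (-1,0) for λ=5.
From the initial condition, c_1 = -3, c_2 = 2.
p(ln 2) = (-3)(2^3)(0) + (2)(2^5)(-1) = -64.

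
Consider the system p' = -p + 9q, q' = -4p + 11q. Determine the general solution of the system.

Coefficient matrix A = [[-1, 9], [-4, 11]].
Characteristic polynomial det(A - λI) = λ^2 - 10λ + 25 = 0.
Single eigenvalue λ = 5 with algebraic multiplicity 2.
Eigenvector v = (3,2); generalized eigenvector w with (A-λI)w=v is (1,1).
General solution: e^(5t)[K_1·v + K_2·(t·v + w)].

p(t) = 3K_1e^(5t) + 3K_2te^(5t) + K_2e^(5t), q(t) = 2K_1e^(5t) + 2K_2te^(5t) + K_2e^(5t)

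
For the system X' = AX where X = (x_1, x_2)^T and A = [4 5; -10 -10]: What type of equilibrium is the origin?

stable spiral

A = [[4,5],[-10,-10]]; det(A-λI) = λ^2 + 6λ + 10.
λ = -3 ± i: negative real part.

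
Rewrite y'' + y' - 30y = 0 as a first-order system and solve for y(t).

Let x_1 = y, x_2 = y'. Then x_1' = x_2 and x_2' = 30x_1 - x_2.
A = [[0,1],[30,-1]]; det(A-λI) = λ^2 + λ - 30.
Eigenvalues λ = 5, -6 with eigenvectors (1,5), (1,-6).

y(t) = c_1e^(5t) + c_2e^(-6t)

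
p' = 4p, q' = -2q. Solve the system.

Coefficient matrix A = [[4, 0], [0, -2]].
Characteristic polynomial det(A - λI) = λ^2 - 2λ - 8 = 0.
Eigenvalues λ = -2, 4.
For λ=-2: (A-λI) row 1 is [6, 0], so an eigenvector is (0, -1).
For λ=4: (A-λI) row 2 is [0, -6], so an eigenvector is (1, 0).
General solution: c_1e^(-2t)(0,-1) + c_2e^(4t)(1,0).

p(t) = c_2e^(4t), q(t) = -c_1e^(-2t)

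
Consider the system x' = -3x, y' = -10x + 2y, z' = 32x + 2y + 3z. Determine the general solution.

x(t) = c_1e^(-3t), y(t) = 2c_1e^(-3t) + c_2e^(2t), z(t) = -6c_1e^(-3t) - 2c_2e^(2t) + c_3e^(3t)

Coefficient matrix A = [[-3, 0, 0], [-10, 2, 0], [32, 2, 3]].
det(A - λI) = 0 gives eigenvalues λ = -3, 2, 3.
For λ=-3: eigenvector (1,2,-6).
For λ=2: eigenvector (0,1,-2).
For λ=3: eigenvector (0,0,1).
General solution: c_1e^(-3t)(1,2,-6) + c_2e^(2t)(0,1,-2) + c_3e^(3t)(0,0,1).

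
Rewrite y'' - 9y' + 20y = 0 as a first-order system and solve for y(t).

Let x_1 = y, x_2 = y'. Then x_1' = x_2 and x_2' = -20x_1 + 9x_2.
A = [[0,1],[-20,9]]; det(A-λI) = λ^2 - 9λ + 20.
Eigenvalues λ = 4, 5 with eigenvectors (1,4), (1,5).

y(t) = K_1e^(4t) + K_2e^(5t)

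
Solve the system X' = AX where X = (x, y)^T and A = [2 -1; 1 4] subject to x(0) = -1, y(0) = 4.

x(t) = -3te^(3t) - e^(3t), y(t) = 3te^(3t) + 4e^(3t)

Coefficient matrix A = [[2, -1], [1, 4]].
Characteristic polynomial det(A - λI) = λ^2 - 6λ + 9 = 0.
Single eigenvalue λ = 3 with algebraic multiplicity 2.
Eigenvector v = (1,-1); generalized eigenvector w with (A-λI)w=v is (1,-2).
General solution: e^(3t)[C_1·v + C_2·(t·v + w)].
Applying x(0)=-1, y(0)=4 gives C_1=2, C_2=-3.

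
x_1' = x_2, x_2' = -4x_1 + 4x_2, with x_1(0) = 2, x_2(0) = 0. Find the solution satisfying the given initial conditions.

Coefficient matrix A = [[0, 1], [-4, 4]].
Characteristic polynomial det(A - λI) = λ^2 - 4λ + 4 = 0.
Single eigenvalue λ = 2 with algebraic multiplicity 2.
Eigenvector v = (-1,-2); generalized eigenvector w with (A-λI)w=v is (1,1).
General solution: e^(2t)[K_1·v + K_2·(t·v + w)].
Applying x_1(0)=2, x_2(0)=0 gives K_1=2, K_2=4.

x_1(t) = -4te^(2t) + 2e^(2t), x_2(t) = -8te^(2t)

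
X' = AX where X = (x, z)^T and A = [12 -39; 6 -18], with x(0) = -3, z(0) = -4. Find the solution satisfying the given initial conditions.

Coefficient matrix A = [[12, -39], [6, -18]].
Characteristic polynomial det(A - λI) = λ^2 + 6λ + 18 = 0.
Eigenvalues λ = -3 ± 3i (complex conjugate pair).
For λ=-3+3i: an eigenvector is (-2,-1) - i(3,1) = (-2 - 3i, -1 - i).
A real fundamental pair from Re and Im of e^((-3+3i)t)v: X_1 = e^(-3t)(cos(3t)·(-2,-1) + sin(3t)·(3,1)), X_2 = e^(-3t)(sin(3t)·(-2,-1) - cos(3t)·(3,1)).
General solution: C_1X_1 + C_2X_2.
Applying x(0)=-3, z(0)=-4 gives C_1=9, C_2=-5.

x(t) = 37e^(-3t)sin(3t) - 3e^(-3t)cos(3t), z(t) = 14e^(-3t)sin(3t) - 4e^(-3t)cos(3t)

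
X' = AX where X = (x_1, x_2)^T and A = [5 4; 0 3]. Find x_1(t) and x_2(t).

Coefficient matrix A = [[5, 4], [0, 3]].
Characteristic polynomial det(A - λI) = λ^2 - 8λ + 15 = 0.
Eigenvalues λ = 5, 3.
For λ=5: (A-λI) row 1 is [0, 4], so an eigenvector is (-1, 0).
For λ=3: (A-λI) row 1 is [2, 4], so an eigenvector is (2, -1).
General solution: C_1e^(5t)(-1,0) + C_2e^(3t)(2,-1).

x_1(t) = -C_1e^(5t) + 2C_2e^(3t), x_2(t) = -C_2e^(3t)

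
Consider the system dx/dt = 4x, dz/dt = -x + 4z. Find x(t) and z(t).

x(t) = -c_2e^(4t), z(t) = c_1e^(4t) + c_2te^(4t) + c_2e^(4t)

Coefficient matrix A = [[4, 0], [-1, 4]].
Characteristic polynomial det(A - λI) = λ^2 - 8λ + 16 = 0.
Single eigenvalue λ = 4 with algebraic multiplicity 2.
Eigenvector v = (0,1); generalized eigenvector w with (A-λI)w=v is (-1,1).
General solution: e^(4t)[c_1·v + c_2·(t·v + w)].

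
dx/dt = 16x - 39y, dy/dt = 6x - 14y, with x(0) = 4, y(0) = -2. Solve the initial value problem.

Coefficient matrix A = [[16, -39], [6, -14]].
Characteristic polynomial det(A - λI) = λ^2 - 2λ + 10 = 0.
Eigenvalues λ = 1 ± 3i (complex conjugate pair).
For λ=1+3i: an eigenvector is (-3,-1) - i(-2,-1) = (-3 + 2i, -1 + i).
A real fundamental pair from Re and Im of e^((1+3i)t)v: X_1 = e^(t)(cos(3t)·(-3,-1) + sin(3t)·(-2,-1)), X_2 = e^(t)(sin(3t)·(-3,-1) - cos(3t)·(-2,-1)).
General solution: K_1X_1 + K_2X_2.
Applying x(0)=4, y(0)=-2 gives K_1=-8, K_2=-10.

x(t) = 46e^(t)sin(3t) + 4e^(t)cos(3t), y(t) = 18e^(t)sin(3t) - 2e^(t)cos(3t)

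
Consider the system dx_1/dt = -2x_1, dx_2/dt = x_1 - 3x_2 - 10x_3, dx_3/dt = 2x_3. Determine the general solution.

Coefficient matrix A = [[-2, 0, 0], [1, -3, -10], [0, 0, 2]].
det(A - λI) = 0 gives eigenvalues λ = -2, -3, 2.
For λ=-2: eigenvector (1,1,0).
For λ=-3: eigenvector (0,1,0).
For λ=2: eigenvector (0,-2,1).
General solution: K_1e^(-2t)(1,1,0) + K_2e^(-3t)(0,1,0) + K_3e^(2t)(0,-2,1).

x_1(t) = K_1e^(-2t), x_2(t) = K_1e^(-2t) + K_2e^(-3t) - 2K_3e^(2t), x_3(t) = K_3e^(2t)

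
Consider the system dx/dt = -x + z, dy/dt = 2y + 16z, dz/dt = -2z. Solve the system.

x(t) = c_1e^(-t) - c_3e^(-2t), y(t) = c_2e^(2t) - 4c_3e^(-2t), z(t) = c_3e^(-2t)

Coefficient matrix A = [[-1, 0, 1], [0, 2, 16], [0, 0, -2]].
det(A - λI) = 0 gives eigenvalues λ = -1, 2, -2.
For λ=-1: eigenvector (1,0,0).
For λ=2: eigenvector (0,1,0).
For λ=-2: eigenvector (-1,-4,1).
General solution: c_1e^(-t)(1,0,0) + c_2e^(2t)(0,1,0) + c_3e^(-2t)(-1,-4,1).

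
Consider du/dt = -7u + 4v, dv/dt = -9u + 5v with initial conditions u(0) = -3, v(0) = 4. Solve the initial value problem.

u(t) = 34te^(-t) - 3e^(-t), v(t) = 51te^(-t) + 4e^(-t)

Coefficient matrix A = [[-7, 4], [-9, 5]].
Characteristic polynomial det(A - λI) = λ^2 + 2λ + 1 = 0.
Single eigenvalue λ = -1 with algebraic multiplicity 2.
Eigenvector v = (2,3); generalized eigenvector w with (A-λI)w=v is (1,2).
General solution: e^(-t)[c_1·v + c_2·(t·v + w)].
Applying u(0)=-3, v(0)=4 gives c_1=-10, c_2=17.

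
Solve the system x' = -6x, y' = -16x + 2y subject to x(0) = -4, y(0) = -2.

x(t) = -4e^(-6t), y(t) = 6e^(2t) - 8e^(-6t)

Coefficient matrix A = [[-6, 0], [-16, 2]].
Characteristic polynomial det(A - λI) = λ^2 + 4λ - 12 = 0.
Eigenvalues λ = -6, 2.
For λ=-6: (A-λI) row 2 is [-16, 8], so an eigenvector is (1, 2).
For λ=2: (A-λI) row 1 is [-8, 0], so an eigenvector is (0, 1).
General solution: C_1e^(-6t)(1,2) + C_2e^(2t)(0,1).
Applying x(0)=-4, y(0)=-2 gives C_1=-4, C_2=6.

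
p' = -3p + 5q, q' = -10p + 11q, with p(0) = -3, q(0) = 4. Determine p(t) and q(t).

p(t) = 41e^(4t)sin(t) - 3e^(4t)cos(t), q(t) = 58e^(4t)sin(t) + 4e^(4t)cos(t)

Coefficient matrix A = [[-3, 5], [-10, 11]].
Characteristic polynomial det(A - λI) = λ^2 - 8λ + 17 = 0.
Eigenvalues λ = 4 ± i (complex conjugate pair).
For λ=4+i: an eigenvector is (2,3) - i(1,1) = (2 - i, 3 - i).
A real fundamental pair from Re and Im of e^((4+i)t)v: X_1 = e^(4t)(cos(t)·(2,3) + sin(t)·(1,1)), X_2 = e^(4t)(sin(t)·(2,3) - cos(t)·(1,1)).
General solution: c_1X_1 + c_2X_2.
Applying p(0)=-3, q(0)=4 gives c_1=7, c_2=17.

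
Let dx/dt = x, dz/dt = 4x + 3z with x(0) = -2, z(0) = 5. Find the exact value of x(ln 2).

A = [[1,0],[4,3]]; eigenvalues λ = 3, 1.
Eigenvectors: (0,-1) for λ=3, (-1,2) for λ=1.
From the initial condition, c_1 = -1, c_2 = 2.
x(ln 2) = (-1)(2^3)(0) + (2)(2^1)(-1) = -4.

-4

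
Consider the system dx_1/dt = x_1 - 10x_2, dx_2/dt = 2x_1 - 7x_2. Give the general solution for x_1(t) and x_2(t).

Coefficient matrix A = [[1, -10], [2, -7]].
Characteristic polynomial det(A - λI) = λ^2 + 6λ + 13 = 0.
Eigenvalues λ = -3 ± 2i (complex conjugate pair).
For λ=-3+2i: an eigenvector is (1,0) - i(2,1) = (1 - 2i, 0 - i).
A real fundamental pair from Re and Im of e^((-3+2i)t)v: X_1 = e^(-3t)(cos(2t)·(1,0) + sin(2t)·(2,1)), X_2 = e^(-3t)(sin(2t)·(1,0) - cos(2t)·(2,1)).
General solution: C_1X_1 + C_2X_2.

x_1(t) = 2C_1e^(-3t)sin(2t) + C_1e^(-3t)cos(2t) + C_2e^(-3t)sin(2t) - 2C_2e^(-3t)cos(2t), x_2(t) = C_1e^(-3t)sin(2t) - C_2e^(-3t)cos(2t)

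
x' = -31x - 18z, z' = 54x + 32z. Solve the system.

x(t) = -2K_1e^(-4t) - K_2e^(5t), z(t) = 3K_1e^(-4t) + 2K_2e^(5t)

Coefficient matrix A = [[-31, -18], [54, 32]].
Characteristic polynomial det(A - λI) = λ^2 - λ - 20 = 0.
Eigenvalues λ = -4, 5.
For λ=-4: (A-λI) row 1 is [-27, -18], so an eigenvector is (-2, 3).
For λ=5: (A-λI) row 1 is [-36, -18], so an eigenvector is (-1, 2).
General solution: K_1e^(-4t)(-2,3) + K_2e^(5t)(-1,2).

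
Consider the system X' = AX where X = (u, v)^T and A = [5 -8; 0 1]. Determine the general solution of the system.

Coefficient matrix A = [[5, -8], [0, 1]].
Characteristic polynomial det(A - λI) = λ^2 - 6λ + 5 = 0.
Eigenvalues λ = 1, 5.
For λ=1: (A-λI) row 1 is [4, -8], so an eigenvector is (-2, -1).
For λ=5: (A-λI) row 1 is [0, -8], so an eigenvector is (-1, 0).
General solution: c_1e^(t)(-2,-1) + c_2e^(5t)(-1,0).

u(t) = -2c_1e^(t) - c_2e^(5t), v(t) = -c_1e^(t)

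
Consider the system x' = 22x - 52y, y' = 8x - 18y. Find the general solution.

Coefficient matrix A = [[22, -52], [8, -18]].
Characteristic polynomial det(A - λI) = λ^2 - 4λ + 20 = 0.
Eigenvalues λ = 2 ± 4i (complex conjugate pair).
For λ=2+4i: an eigenvector is (-3,-1) - i(-2,-1) = (-3 + 2i, -1 + i).
A real fundamental pair from Re and Im of e^((2+4i)t)v: X_1 = e^(2t)(cos(4t)·(-3,-1) + sin(4t)·(-2,-1)), X_2 = e^(2t)(sin(4t)·(-3,-1) - cos(4t)·(-2,-1)).
General solution: C_1X_1 + C_2X_2.

x(t) = -2C_1e^(2t)sin(4t) - 3C_1e^(2t)cos(4t) - 3C_2e^(2t)sin(4t) + 2C_2e^(2t)cos(4t), y(t) = -C_1e^(2t)sin(4t) - C_1e^(2t)cos(4t) - C_2e^(2t)sin(4t) + C_2e^(2t)cos(4t)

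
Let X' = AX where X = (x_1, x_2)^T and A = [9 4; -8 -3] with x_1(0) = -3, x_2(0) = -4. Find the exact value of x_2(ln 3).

2388

A = [[9,4],[-8,-3]]; eigenvalues λ = 1, 5.
Eigenvectors: (-1,2) for λ=1, (1,-1) for λ=5.
From the initial condition, c_1 = -7, c_2 = -10.
x_2(ln 3) = (-7)(3^1)(2) + (-10)(3^5)(-1) = 2388.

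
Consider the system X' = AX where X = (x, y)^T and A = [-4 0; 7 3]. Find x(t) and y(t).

x(t) = -C_2e^(-4t), y(t) = -C_1e^(3t) + C_2e^(-4t)

Coefficient matrix A = [[-4, 0], [7, 3]].
Characteristic polynomial det(A - λI) = λ^2 + λ - 12 = 0.
Eigenvalues λ = 3, -4.
For λ=3: (A-λI) row 1 is [-7, 0], so an eigenvector is (0, -1).
For λ=-4: (A-λI) row 2 is [7, 7], so an eigenvector is (-1, 1).
General solution: C_1e^(3t)(0,-1) + C_2e^(-4t)(-1,1).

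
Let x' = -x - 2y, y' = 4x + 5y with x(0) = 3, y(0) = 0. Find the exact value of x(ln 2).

A = [[-1,-2],[4,5]]; eigenvalues λ = 1, 3.
Eigenvectors: (1,-1) for λ=1, (-1,2) for λ=3.
From the initial condition, c_1 = 6, c_2 = 3.
x(ln 2) = (6)(2^1)(1) + (3)(2^3)(-1) = -12.

-12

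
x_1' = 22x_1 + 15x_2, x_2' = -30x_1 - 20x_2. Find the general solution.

Coefficient matrix A = [[22, 15], [-30, -20]].
Characteristic polynomial det(A - λI) = λ^2 - 2λ + 10 = 0.
Eigenvalues λ = 1 ± 3i (complex conjugate pair).
For λ=1+3i: an eigenvector is (-1,1) - i(-2,3) = (-1 + 2i, 1 - 3i).
A real fundamental pair from Re and Im of e^((1+3i)t)v: X_1 = e^(t)(cos(3t)·(-1,1) + sin(3t)·(-2,3)), X_2 = e^(t)(sin(3t)·(-1,1) - cos(3t)·(-2,3)).
General solution: K_1X_1 + K_2X_2.

x_1(t) = -2K_1e^(t)sin(3t) - K_1e^(t)cos(3t) - K_2e^(t)sin(3t) + 2K_2e^(t)cos(3t), x_2(t) = 3K_1e^(t)sin(3t) + K_1e^(t)cos(3t) + K_2e^(t)sin(3t) - 3K_2e^(t)cos(3t)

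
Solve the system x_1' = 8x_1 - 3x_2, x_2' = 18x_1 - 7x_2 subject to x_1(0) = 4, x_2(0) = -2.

x_1(t) = 14e^(2t) - 10e^(-t), x_2(t) = 28e^(2t) - 30e^(-t)

Coefficient matrix A = [[8, -3], [18, -7]].
Characteristic polynomial det(A - λI) = λ^2 - λ - 2 = 0.
Eigenvalues λ = -1, 2.
For λ=-1: (A-λI) row 1 is [9, -3], so an eigenvector is (-1, -3).
For λ=2: (A-λI) row 1 is [6, -3], so an eigenvector is (1, 2).
General solution: C_1e^(-t)(-1,-3) + C_2e^(2t)(1,2).
Applying x_1(0)=4, x_2(0)=-2 gives C_1=10, C_2=14.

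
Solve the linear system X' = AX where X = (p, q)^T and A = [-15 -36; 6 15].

Coefficient matrix A = [[-15, -36], [6, 15]].
Characteristic polynomial det(A - λI) = λ^2 - 9 = 0.
Eigenvalues λ = -3, 3.
For λ=-3: (A-λI) row 1 is [-12, -36], so an eigenvector is (-3, 1).
For λ=3: (A-λI) row 1 is [-18, -36], so an eigenvector is (-2, 1).
General solution: C_1e^(-3t)(-3,1) + C_2e^(3t)(-2,1).

p(t) = -3C_1e^(-3t) - 2C_2e^(3t), q(t) = C_1e^(-3t) + C_2e^(3t)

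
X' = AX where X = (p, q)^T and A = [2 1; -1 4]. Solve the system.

Coefficient matrix A = [[2, 1], [-1, 4]].
Characteristic polynomial det(A - λI) = λ^2 - 6λ + 9 = 0.
Single eigenvalue λ = 3 with algebraic multiplicity 2.
Eigenvector v = (-1,-1); generalized eigenvector w with (A-λI)w=v is (1,0).
General solution: e^(3t)[c_1·v + c_2·(t·v + w)].

p(t) = -c_1e^(3t) - c_2te^(3t) + c_2e^(3t), q(t) = -c_1e^(3t) - c_2te^(3t)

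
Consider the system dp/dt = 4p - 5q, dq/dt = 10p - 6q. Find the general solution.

p(t) = -K_1e^(-t)sin(5t) + K_2e^(-t)cos(5t), q(t) = -K_1e^(-t)sin(5t) + K_1e^(-t)cos(5t) + K_2e^(-t)sin(5t) + K_2e^(-t)cos(5t)

Coefficient matrix A = [[4, -5], [10, -6]].
Characteristic polynomial det(A - λI) = λ^2 + 2λ + 26 = 0.
Eigenvalues λ = -1 ± 5i (complex conjugate pair).
For λ=-1+5i: an eigenvector is (0,1) - i(-1,-1) = (0 + i, 1 + i).
A real fundamental pair from Re and Im of e^((-1+5i)t)v: X_1 = e^(-t)(cos(5t)·(0,1) + sin(5t)·(-1,-1)), X_2 = e^(-t)(sin(5t)·(0,1) - cos(5t)·(-1,-1)).
General solution: K_1X_1 + K_2X_2.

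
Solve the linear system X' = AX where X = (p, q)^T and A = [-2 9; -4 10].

Coefficient matrix A = [[-2, 9], [-4, 10]].
Characteristic polynomial det(A - λI) = λ^2 - 8λ + 16 = 0.
Single eigenvalue λ = 4 with algebraic multiplicity 2.
Eigenvector v = (3,2); generalized eigenvector w with (A-λI)w=v is (-2,-1).
General solution: e^(4t)[C_1·v + C_2·(t·v + w)].

p(t) = 3C_1e^(4t) + 3C_2te^(4t) - 2C_2e^(4t), q(t) = 2C_1e^(4t) + 2C_2te^(4t) - C_2e^(4t)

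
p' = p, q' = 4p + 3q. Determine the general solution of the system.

p(t) = K_2e^(t), q(t) = K_1e^(3t) - 2K_2e^(t)

Coefficient matrix A = [[1, 0], [4, 3]].
Characteristic polynomial det(A - λI) = λ^2 - 4λ + 3 = 0.
Eigenvalues λ = 3, 1.
For λ=3: (A-λI) row 1 is [-2, 0], so an eigenvector is (0, 1).
For λ=1: (A-λI) row 2 is [4, 2], so an eigenvector is (1, -2).
General solution: K_1e^(3t)(0,1) + K_2e^(t)(1,-2).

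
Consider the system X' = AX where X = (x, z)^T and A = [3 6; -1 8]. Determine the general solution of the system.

Coefficient matrix A = [[3, 6], [-1, 8]].
Characteristic polynomial det(A - λI) = λ^2 - 11λ + 30 = 0.
Eigenvalues λ = 6, 5.
For λ=6: (A-λI) row 1 is [-3, 6], so an eigenvector is (-2, -1).
For λ=5: (A-λI) row 1 is [-2, 6], so an eigenvector is (3, 1).
General solution: C_1e^(6t)(-2,-1) + C_2e^(5t)(3,1).

x(t) = -2C_1e^(6t) + 3C_2e^(5t), z(t) = -C_1e^(6t) + C_2e^(5t)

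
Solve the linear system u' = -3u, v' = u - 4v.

u(t) = -c_2e^(-3t), v(t) = c_1e^(-4t) - c_2e^(-3t)

Coefficient matrix A = [[-3, 0], [1, -4]].
Characteristic polynomial det(A - λI) = λ^2 + 7λ + 12 = 0.
Eigenvalues λ = -4, -3.
For λ=-4: (A-λI) row 1 is [1, 0], so an eigenvector is (0, 1).
For λ=-3: (A-λI) row 2 is [1, -1], so an eigenvector is (-1, -1).
General solution: c_1e^(-4t)(0,1) + c_2e^(-3t)(-1,-1).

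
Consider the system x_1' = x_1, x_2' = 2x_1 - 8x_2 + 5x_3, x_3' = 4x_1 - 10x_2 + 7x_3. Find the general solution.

Coefficient matrix A = [[1, 0, 0], [2, -8, 5], [4, -10, 7]].
det(A - λI) = 0 gives eigenvalues λ = 1, 2, -3.
For λ=1: eigenvector (1,-2,-4).
For λ=2: eigenvector (0,-1,-2).
For λ=-3: eigenvector (0,1,1).
General solution: C_1e^(t)(1,-2,-4) + C_2e^(2t)(0,-1,-2) + C_3e^(-3t)(0,1,1).

x_1(t) = C_1e^(t), x_2(t) = -2C_1e^(t) - C_2e^(2t) + C_3e^(-3t), x_3(t) = -4C_1e^(t) - 2C_2e^(2t) + C_3e^(-3t)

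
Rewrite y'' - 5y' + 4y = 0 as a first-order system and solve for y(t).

Let x_1 = y, x_2 = y'. Then x_1' = x_2 and x_2' = -4x_1 + 5x_2.
A = [[0,1],[-4,5]]; det(A-λI) = λ^2 - 5λ + 4.
Eigenvalues λ = 1, 4 with eigenvectors (1,1), (1,4).

y(t) = c_1e^(t) + c_2e^(4t)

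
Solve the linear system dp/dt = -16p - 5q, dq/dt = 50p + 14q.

Coefficient matrix A = [[-16, -5], [50, 14]].
Characteristic polynomial det(A - λI) = λ^2 + 2λ + 26 = 0.
Eigenvalues λ = -1 ± 5i (complex conjugate pair).
For λ=-1+5i: an eigenvector is (1,-3) - i(0,1) = (1, -3 - i).
A real fundamental pair from Re and Im of e^((-1+5i)t)v: X_1 = e^(-t)(cos(5t)·(1,-3) + sin(5t)·(0,1)), X_2 = e^(-t)(sin(5t)·(1,-3) - cos(5t)·(0,1)).
General solution: c_1X_1 + c_2X_2.

p(t) = c_1e^(-t)cos(5t) + c_2e^(-t)sin(5t), q(t) = c_1e^(-t)sin(5t) - 3c_1e^(-t)cos(5t) - 3c_2e^(-t)sin(5t) - c_2e^(-t)cos(5t)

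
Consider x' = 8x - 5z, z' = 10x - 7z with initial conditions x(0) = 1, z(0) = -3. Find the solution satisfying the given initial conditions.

Coefficient matrix A = [[8, -5], [10, -7]].
Characteristic polynomial det(A - λI) = λ^2 - λ - 6 = 0.
Eigenvalues λ = -2, 3.
For λ=-2: (A-λI) row 1 is [10, -5], so an eigenvector is (1, 2).
For λ=3: (A-λI) row 1 is [5, -5], so an eigenvector is (1, 1).
General solution: c_1e^(-2t)(1,2) + c_2e^(3t)(1,1).
Applying x(0)=1, z(0)=-3 gives c_1=-4, c_2=5.

x(t) = 5e^(3t) - 4e^(-2t), z(t) = 5e^(3t) - 8e^(-2t)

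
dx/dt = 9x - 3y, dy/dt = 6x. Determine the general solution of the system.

Coefficient matrix A = [[9, -3], [6, 0]].
Characteristic polynomial det(A - λI) = λ^2 - 9λ + 18 = 0.
Eigenvalues λ = 6, 3.
For λ=6: (A-λI) row 1 is [3, -3], so an eigenvector is (1, 1).
For λ=3: (A-λI) row 1 is [6, -3], so an eigenvector is (-1, -2).
General solution: C_1e^(6t)(1,1) + C_2e^(3t)(-1,-2).

x(t) = C_1e^(6t) - C_2e^(3t), y(t) = C_1e^(6t) - 2C_2e^(3t)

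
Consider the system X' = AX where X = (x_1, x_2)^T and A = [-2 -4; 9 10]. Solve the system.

Coefficient matrix A = [[-2, -4], [9, 10]].
Characteristic polynomial det(A - λI) = λ^2 - 8λ + 16 = 0.
Single eigenvalue λ = 4 with algebraic multiplicity 2.
Eigenvector v = (-2,3); generalized eigenvector w with (A-λI)w=v is (1,-1).
General solution: e^(4t)[K_1·v + K_2·(t·v + w)].

x_1(t) = -2K_1e^(4t) - 2K_2te^(4t) + K_2e^(4t), x_2(t) = 3K_1e^(4t) + 3K_2te^(4t) - K_2e^(4t)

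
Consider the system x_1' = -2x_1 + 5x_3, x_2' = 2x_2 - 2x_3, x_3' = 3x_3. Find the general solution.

Coefficient matrix A = [[-2, 0, 5], [0, 2, -2], [0, 0, 3]].
det(A - λI) = 0 gives eigenvalues λ = -2, 2, 3.
For λ=-2: eigenvector (1,0,0).
For λ=2: eigenvector (0,1,0).
For λ=3: eigenvector (1,-2,1).
General solution: c_1e^(-2t)(1,0,0) + c_2e^(2t)(0,1,0) + c_3e^(3t)(1,-2,1).

x_1(t) = c_1e^(-2t) + c_3e^(3t), x_2(t) = c_2e^(2t) - 2c_3e^(3t), x_3(t) = c_3e^(3t)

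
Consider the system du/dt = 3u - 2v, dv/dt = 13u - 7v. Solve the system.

Coefficient matrix A = [[3, -2], [13, -7]].
Characteristic polynomial det(A - λI) = λ^2 + 4λ + 5 = 0.
Eigenvalues λ = -2 ± i (complex conjugate pair).
For λ=-2+i: an eigenvector is (-1,-3) - i(1,2) = (-1 - i, -3 - 2i).
A real fundamental pair from Re and Im of e^((-2+i)t)v: X_1 = e^(-2t)(cos(t)·(-1,-3) + sin(t)·(1,2)), X_2 = e^(-2t)(sin(t)·(-1,-3) - cos(t)·(1,2)).
General solution: c_1X_1 + c_2X_2.

u(t) = c_1e^(-2t)sin(t) - c_1e^(-2t)cos(t) - c_2e^(-2t)sin(t) - c_2e^(-2t)cos(t), v(t) = 2c_1e^(-2t)sin(t) - 3c_1e^(-2t)cos(t) - 3c_2e^(-2t)sin(t) - 2c_2e^(-2t)cos(t)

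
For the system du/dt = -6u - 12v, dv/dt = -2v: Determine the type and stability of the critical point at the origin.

stable node

A = [[-6,-12],[0,-2]]; det(A-λI) = λ^2 + 8λ + 12.
λ = -6, -2: both negative.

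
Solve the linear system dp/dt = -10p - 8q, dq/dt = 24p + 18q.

Coefficient matrix A = [[-10, -8], [24, 18]].
Characteristic polynomial det(A - λI) = λ^2 - 8λ + 12 = 0.
Eigenvalues λ = 2, 6.
For λ=2: (A-λI) row 1 is [-12, -8], so an eigenvector is (2, -3).
For λ=6: (A-λI) row 1 is [-16, -8], so an eigenvector is (1, -2).
General solution: K_1e^(2t)(2,-3) + K_2e^(6t)(1,-2).

p(t) = 2K_1e^(2t) + K_2e^(6t), q(t) = -3K_1e^(2t) - 2K_2e^(6t)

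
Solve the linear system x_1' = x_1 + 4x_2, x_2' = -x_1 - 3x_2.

Coefficient matrix A = [[1, 4], [-1, -3]].
Characteristic polynomial det(A - λI) = λ^2 + 2λ + 1 = 0.
Single eigenvalue λ = -1 with algebraic multiplicity 2.
Eigenvector v = (-2,1); generalized eigenvector w with (A-λI)w=v is (1,-1).
General solution: e^(-t)[K_1·v + K_2·(t·v + w)].

x_1(t) = -2K_1e^(-t) - 2K_2te^(-t) + K_2e^(-t), x_2(t) = K_1e^(-t) + K_2te^(-t) - K_2e^(-t)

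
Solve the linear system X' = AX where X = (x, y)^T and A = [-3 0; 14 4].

Coefficient matrix A = [[-3, 0], [14, 4]].
Characteristic polynomial det(A - λI) = λ^2 - λ - 12 = 0.
Eigenvalues λ = -3, 4.
For λ=-3: (A-λI) row 2 is [14, 7], so an eigenvector is (-1, 2).
For λ=4: (A-λI) row 1 is [-7, 0], so an eigenvector is (0, -1).
General solution: C_1e^(-3t)(-1,2) + C_2e^(4t)(0,-1).

x(t) = -C_1e^(-3t), y(t) = 2C_1e^(-3t) - C_2e^(4t)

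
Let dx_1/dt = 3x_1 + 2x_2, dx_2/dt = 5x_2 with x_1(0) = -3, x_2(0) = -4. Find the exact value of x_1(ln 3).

A = [[3,2],[0,5]]; eigenvalues λ = 3, 5.
Eigenvectors: (1,0) for λ=3, (-1,-1) for λ=5.
From the initial condition, c_1 = 1, c_2 = 4.
x_1(ln 3) = (1)(3^3)(1) + (4)(3^5)(-1) = -945.

-945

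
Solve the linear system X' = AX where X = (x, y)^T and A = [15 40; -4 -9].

x(t) = 3C_1e^(3t)sin(4t) + C_1e^(3t)cos(4t) + C_2e^(3t)sin(4t) - 3C_2e^(3t)cos(4t), y(t) = -C_1e^(3t)sin(4t) + C_2e^(3t)cos(4t)

Coefficient matrix A = [[15, 40], [-4, -9]].
Characteristic polynomial det(A - λI) = λ^2 - 6λ + 25 = 0.
Eigenvalues λ = 3 ± 4i (complex conjugate pair).
For λ=3+4i: an eigenvector is (1,0) - i(3,-1) = (1 - 3i, 0 + i).
A real fundamental pair from Re and Im of e^((3+4i)t)v: X_1 = e^(3t)(cos(4t)·(1,0) + sin(4t)·(3,-1)), X_2 = e^(3t)(sin(4t)·(1,0) - cos(4t)·(3,-1)).
General solution: C_1X_1 + C_2X_2.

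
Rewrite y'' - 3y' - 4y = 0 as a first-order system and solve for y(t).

Let x_1 = y, x_2 = y'. Then x_1' = x_2 and x_2' = 4x_1 + 3x_2.
A = [[0,1],[4,3]]; det(A-λI) = λ^2 - 3λ - 4.
Eigenvalues λ = -1, 4 with eigenvectors (1,-1), (1,4).

y(t) = K_1e^(-t) + K_2e^(4t)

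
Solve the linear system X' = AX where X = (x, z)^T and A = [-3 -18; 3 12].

x(t) = 3c_1e^(3t) + 2c_2e^(6t), z(t) = -c_1e^(3t) - c_2e^(6t)

Coefficient matrix A = [[-3, -18], [3, 12]].
Characteristic polynomial det(A - λI) = λ^2 - 9λ + 18 = 0.
Eigenvalues λ = 3, 6.
For λ=3: (A-λI) row 1 is [-6, -18], so an eigenvector is (3, -1).
For λ=6: (A-λI) row 1 is [-9, -18], so an eigenvector is (2, -1).
General solution: c_1e^(3t)(3,-1) + c_2e^(6t)(2,-1).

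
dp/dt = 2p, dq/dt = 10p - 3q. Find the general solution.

Coefficient matrix A = [[2, 0], [10, -3]].
Characteristic polynomial det(A - λI) = λ^2 + λ - 6 = 0.
Eigenvalues λ = -3, 2.
For λ=-3: (A-λI) row 1 is [5, 0], so an eigenvector is (0, 1).
For λ=2: (A-λI) row 2 is [10, -5], so an eigenvector is (-1, -2).
General solution: c_1e^(-3t)(0,1) + c_2e^(2t)(-1,-2).

p(t) = -c_2e^(2t), q(t) = c_1e^(-3t) - 2c_2e^(2t)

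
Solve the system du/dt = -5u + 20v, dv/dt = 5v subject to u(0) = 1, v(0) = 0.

Coefficient matrix A = [[-5, 20], [0, 5]].
Characteristic polynomial det(A - λI) = λ^2 - 25 = 0.
Eigenvalues λ = 5, -5.
For λ=5: (A-λI) row 1 is [-10, 20], so an eigenvector is (2, 1).
For λ=-5: (A-λI) row 1 is [0, 20], so an eigenvector is (1, 0).
General solution: C_1e^(5t)(2,1) + C_2e^(-5t)(1,0).
Applying u(0)=1, v(0)=0 gives C_1=0, C_2=1.

u(t) = e^(-5t), v(t) = 0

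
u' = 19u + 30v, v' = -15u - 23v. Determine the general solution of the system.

Coefficient matrix A = [[19, 30], [-15, -23]].
Characteristic polynomial det(A - λI) = λ^2 + 4λ + 13 = 0.
Eigenvalues λ = -2 ± 3i (complex conjugate pair).
For λ=-2+3i: an eigenvector is (-3,2) - i(-1,1) = (-3 + i, 2 - i).
A real fundamental pair from Re and Im of e^((-2+3i)t)v: X_1 = e^(-2t)(cos(3t)·(-3,2) + sin(3t)·(-1,1)), X_2 = e^(-2t)(sin(3t)·(-3,2) - cos(3t)·(-1,1)).
General solution: K_1X_1 + K_2X_2.

u(t) = -K_1e^(-2t)sin(3t) - 3K_1e^(-2t)cos(3t) - 3K_2e^(-2t)sin(3t) + K_2e^(-2t)cos(3t), v(t) = K_1e^(-2t)sin(3t) + 2K_1e^(-2t)cos(3t) + 2K_2e^(-2t)sin(3t) - K_2e^(-2t)cos(3t)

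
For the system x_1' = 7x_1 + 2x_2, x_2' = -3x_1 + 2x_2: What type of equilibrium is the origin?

A = [[7,2],[-3,2]]; det(A-λI) = λ^2 - 9λ + 20.
λ = 4, 5: both positive.

unstable node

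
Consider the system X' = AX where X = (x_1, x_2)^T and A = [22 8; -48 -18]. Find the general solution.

Coefficient matrix A = [[22, 8], [-48, -18]].
Characteristic polynomial det(A - λI) = λ^2 - 4λ - 12 = 0.
Eigenvalues λ = -2, 6.
For λ=-2: (A-λI) row 1 is [24, 8], so an eigenvector is (-1, 3).
For λ=6: (A-λI) row 1 is [16, 8], so an eigenvector is (1, -2).
General solution: C_1e^(-2t)(-1,3) + C_2e^(6t)(1,-2).

x_1(t) = -C_1e^(-2t) + C_2e^(6t), x_2(t) = 3C_1e^(-2t) - 2C_2e^(6t)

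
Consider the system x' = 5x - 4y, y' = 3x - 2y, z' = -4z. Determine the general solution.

x(t) = 4C_2e^(2t) - C_3e^(t), y(t) = 3C_2e^(2t) - C_3e^(t), z(t) = C_1e^(-4t)

Coefficient matrix A = [[5, -4, 0], [3, -2, 0], [0, 0, -4]].
det(A - λI) = 0 gives eigenvalues λ = -4, 2, 1.
For λ=-4: eigenvector (0,0,1).
For λ=2: eigenvector (4,3,0).
For λ=1: eigenvector (-1,-1,0).
General solution: C_1e^(-4t)(0,0,1) + C_2e^(2t)(4,3,0) + C_3e^(t)(-1,-1,0).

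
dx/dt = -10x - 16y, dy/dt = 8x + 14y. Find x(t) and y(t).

Coefficient matrix A = [[-10, -16], [8, 14]].
Characteristic polynomial det(A - λI) = λ^2 - 4λ - 12 = 0.
Eigenvalues λ = 6, -2.
For λ=6: (A-λI) row 1 is [-16, -16], so an eigenvector is (-1, 1).
For λ=-2: (A-λI) row 1 is [-8, -16], so an eigenvector is (2, -1).
General solution: K_1e^(6t)(-1,1) + K_2e^(-2t)(2,-1).

x(t) = -K_1e^(6t) + 2K_2e^(-2t), y(t) = K_1e^(6t) - K_2e^(-2t)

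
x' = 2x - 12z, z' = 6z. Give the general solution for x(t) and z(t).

x(t) = -3K_1e^(6t) - K_2e^(2t), z(t) = K_1e^(6t)

Coefficient matrix A = [[2, -12], [0, 6]].
Characteristic polynomial det(A - λI) = λ^2 - 8λ + 12 = 0.
Eigenvalues λ = 6, 2.
For λ=6: (A-λI) row 1 is [-4, -12], so an eigenvector is (-3, 1).
For λ=2: (A-λI) row 1 is [0, -12], so an eigenvector is (-1, 0).
General solution: K_1e^(6t)(-3,1) + K_2e^(2t)(-1,0).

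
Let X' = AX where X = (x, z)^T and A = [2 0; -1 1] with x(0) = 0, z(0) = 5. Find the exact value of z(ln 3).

15

A = [[2,0],[-1,1]]; eigenvalues λ = 2, 1.
Eigenvectors: (1,-1) for λ=2, (0,1) for λ=1.
From the initial condition, c_1 = 0, c_2 = 5.
z(ln 3) = (0)(3^2)(-1) + (5)(3^1)(1) = 15.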